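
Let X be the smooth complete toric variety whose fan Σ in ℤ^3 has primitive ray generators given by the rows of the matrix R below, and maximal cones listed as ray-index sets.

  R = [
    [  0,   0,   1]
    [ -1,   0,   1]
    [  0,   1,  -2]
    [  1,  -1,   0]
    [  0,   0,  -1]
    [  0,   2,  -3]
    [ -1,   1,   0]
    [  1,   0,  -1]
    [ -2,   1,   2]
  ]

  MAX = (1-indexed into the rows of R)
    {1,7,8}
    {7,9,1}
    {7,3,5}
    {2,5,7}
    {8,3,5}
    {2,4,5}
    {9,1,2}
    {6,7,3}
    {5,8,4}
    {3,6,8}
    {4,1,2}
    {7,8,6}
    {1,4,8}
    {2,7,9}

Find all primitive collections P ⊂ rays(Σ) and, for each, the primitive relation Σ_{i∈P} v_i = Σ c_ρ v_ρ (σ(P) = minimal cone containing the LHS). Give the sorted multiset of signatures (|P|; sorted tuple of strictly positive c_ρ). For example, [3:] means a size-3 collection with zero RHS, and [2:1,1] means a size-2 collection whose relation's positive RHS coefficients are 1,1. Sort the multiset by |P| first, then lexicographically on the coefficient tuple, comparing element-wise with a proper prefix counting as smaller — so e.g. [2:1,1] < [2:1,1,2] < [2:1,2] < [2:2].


18 minimal non-faces of Δ(Σ) (on 9 rays):

  {1,5}:  v_{1} + v_{5} = 0 — sig = [2:]
  {2,8}:  v_{2} + v_{8} = 0 — sig = [2:]
  {4,7}:  v_{4} + v_{7} = 0 — sig = [2:]
  {1,3}:  v_{1} + v_{3} = v_{7} + v_{8} — sig = [2:1,1]
  {2,3}:  v_{2} + v_{3} = v_{5} + v_{7} — sig = [2:1,1]
  {2,6}:  v_{2} + v_{6} = v_{3} + v_{7} — sig = [2:1,1]
  {3,4}:  v_{3} + v_{4} = v_{5} + v_{8} — sig = [2:1,1]
  {4,6}:  v_{4} + v_{6} = v_{3} + v_{8} — sig = [2:1,1]
  {4,9}:  v_{4} + v_{9} = v_{1} + v_{2} — sig = [2:1,1]
  {5,9}:  v_{5} + v_{9} = v_{2} + v_{7} — sig = [2:1,1]
  {8,9}:  v_{8} + v_{9} = v_{1} + v_{7} — sig = [2:1,1]
  {6,9}:  v_{6} + v_{9} = 3·v_{7} + v_{8} — sig = [2:1,3]
  {3,9}:  v_{3} + v_{9} = 2·v_{7} — sig = [2:2]
  {5,6}:  v_{5} + v_{6} = 2·v_{3} — sig = [2:2]
  {1,6}:  v_{1} + v_{6} = 2·v_{7} + 2·v_{8} — sig = [2:2,2]
  {1,2,7}:  v_{1} + v_{2} + v_{7} = v_{9} — sig = [3:1]
  {3,7,8}:  v_{3} + v_{7} + v_{8} = v_{6} — sig = [3:1]
  {5,7,8}:  v_{5} + v_{7} + v_{8} = v_{3} — sig = [3:1]

so the primitive-relation signature multiset is
    |P|=2: 15 collections, coeffs (), (), (), (1,1), (1,1), (1,1), (1,1), (1,1), (1,1), (1,1), (1,1), (1,3), (2), (2), (2,2)
    |P|=3: 3 collections, coeffs (1), (1), (1)


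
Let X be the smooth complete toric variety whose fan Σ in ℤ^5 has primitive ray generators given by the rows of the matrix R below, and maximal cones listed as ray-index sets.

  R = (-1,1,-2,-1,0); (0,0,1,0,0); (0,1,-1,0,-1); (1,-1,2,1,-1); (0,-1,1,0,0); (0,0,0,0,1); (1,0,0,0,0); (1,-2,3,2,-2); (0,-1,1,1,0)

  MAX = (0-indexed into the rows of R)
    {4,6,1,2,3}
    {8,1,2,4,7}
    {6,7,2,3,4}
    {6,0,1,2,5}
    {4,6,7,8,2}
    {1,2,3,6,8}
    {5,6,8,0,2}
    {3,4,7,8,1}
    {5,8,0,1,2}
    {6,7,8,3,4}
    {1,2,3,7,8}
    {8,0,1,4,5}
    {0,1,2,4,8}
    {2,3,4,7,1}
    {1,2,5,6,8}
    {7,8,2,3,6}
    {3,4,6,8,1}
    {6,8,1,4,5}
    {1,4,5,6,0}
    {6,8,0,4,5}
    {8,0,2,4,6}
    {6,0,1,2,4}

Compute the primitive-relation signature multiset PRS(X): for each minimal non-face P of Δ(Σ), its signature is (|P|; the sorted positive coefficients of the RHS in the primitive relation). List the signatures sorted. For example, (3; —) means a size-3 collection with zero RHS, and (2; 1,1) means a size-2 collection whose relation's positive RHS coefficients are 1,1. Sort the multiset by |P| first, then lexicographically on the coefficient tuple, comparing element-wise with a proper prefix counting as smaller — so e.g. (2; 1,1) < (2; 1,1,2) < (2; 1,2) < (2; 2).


9 minimal non-faces of Δ(Σ) (on 9 rays):

  P = {0,3}:  v_{0} + v_{3} = v_{2} + v_{4}  →  sig = (2; 1,1)
  P = {5,7}:  v_{5} + v_{7} = v_{3} + v_{8}  →  sig = (2; 1,1)
  P = {3,5}:  v_{3} + v_{5} = v_{1} + v_{6} + v_{8}  →  sig = (2; 1,1,1)
  P = {0,7}:  v_{0} + v_{7} = 2·v_{2} + 2·v_{4} + v_{8}  →  sig = (2; 1,2,2)
  P = {2,4,5}:  v_{2} + v_{4} + v_{5} = 0  →  sig = (3; —)
  P = {1,6,7}:  v_{1} + v_{6} + v_{7} = 2·v_{3}  →  sig = (3; 2)
  P = {0,1,6,8}:  v_{0} + v_{1} + v_{6} + v_{8} = 0  →  sig = (4; —)
  P = {2,3,4,8}:  v_{2} + v_{3} + v_{4} + v_{8} = v_{7}  →  sig = (4; 1)
  P = {1,2,4,6,8}:  v_{1} + v_{2} + v_{4} + v_{6} + v_{8} = v_{3}  →  sig = (5; 1)

Signatures (|P|; sorted positive RHS coefficients), sorted:
    |P|=2: 4 collections, coeffs (1,1), (1,1), (1,1,1), (1,2,2)
    |P|=3: 2 collections, coeffs (), (2)
    |P|=4: 2 collections, coeffs (), (1)
    |P|=5: 1 collection, coeffs (1)


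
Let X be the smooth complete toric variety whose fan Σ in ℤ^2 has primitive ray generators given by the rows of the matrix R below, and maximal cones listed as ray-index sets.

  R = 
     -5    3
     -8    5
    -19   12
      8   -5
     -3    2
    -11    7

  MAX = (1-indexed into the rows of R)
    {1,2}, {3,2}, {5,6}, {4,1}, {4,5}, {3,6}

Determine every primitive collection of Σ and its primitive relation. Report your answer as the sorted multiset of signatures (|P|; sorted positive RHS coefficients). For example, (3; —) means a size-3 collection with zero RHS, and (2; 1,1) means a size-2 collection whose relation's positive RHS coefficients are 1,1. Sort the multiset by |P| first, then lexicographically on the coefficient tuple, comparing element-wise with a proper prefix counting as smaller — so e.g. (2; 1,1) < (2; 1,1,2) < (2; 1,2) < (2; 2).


9 minimal non-faces of Δ(Σ) (on 6 rays):

  • {2,4}:  v_{2} + v_{4} = 0  ⇒ sig = (2; —)
  • {1,5}:  v_{1} + v_{5} = v_{2}  ⇒ sig = (2; 1)
  • {2,5}:  v_{2} + v_{5} = v_{6}  ⇒ sig = (2; 1)
  • {2,6}:  v_{2} + v_{6} = v_{3}  ⇒ sig = (2; 1)
  • {3,4}:  v_{3} + v_{4} = v_{6}  ⇒ sig = (2; 1)
  • {4,6}:  v_{4} + v_{6} = v_{5}  ⇒ sig = (2; 1)
  • {1,6}:  v_{1} + v_{6} = 2·v_{2}  ⇒ sig = (2; 2)
  • {3,5}:  v_{3} + v_{5} = 2·v_{6}  ⇒ sig = (2; 2)
  • {1,3}:  v_{1} + v_{3} = 3·v_{2}  ⇒ sig = (2; 3)

Hence PRS(X_Σ) =
    |P|=2: 9 collections, coeffs (), (1), (1), (1), (1), (1), (2), (2), (3)


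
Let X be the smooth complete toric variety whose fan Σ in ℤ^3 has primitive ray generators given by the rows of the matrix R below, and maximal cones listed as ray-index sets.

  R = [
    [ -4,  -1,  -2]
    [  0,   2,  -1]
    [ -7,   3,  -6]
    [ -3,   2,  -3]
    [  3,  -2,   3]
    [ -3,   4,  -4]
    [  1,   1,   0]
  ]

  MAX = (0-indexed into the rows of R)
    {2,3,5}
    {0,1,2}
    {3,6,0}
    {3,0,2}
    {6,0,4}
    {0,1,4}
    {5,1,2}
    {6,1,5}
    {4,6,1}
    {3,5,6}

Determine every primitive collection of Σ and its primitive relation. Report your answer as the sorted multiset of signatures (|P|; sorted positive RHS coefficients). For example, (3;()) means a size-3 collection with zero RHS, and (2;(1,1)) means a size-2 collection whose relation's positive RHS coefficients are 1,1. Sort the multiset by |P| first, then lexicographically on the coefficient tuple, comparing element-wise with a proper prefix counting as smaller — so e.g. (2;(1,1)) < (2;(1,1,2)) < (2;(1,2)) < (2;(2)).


The 7 primitive collections of Σ (r=7, n=3):

  P={3,4}:  v_{3} + v_{4} = 0  ⟹  sig = (2;())
  P={0,5}:  v_{0} + v_{5} = v_{2}  ⟹  sig = (2;(1))
  P={1,3}:  v_{1} + v_{3} = v_{5}  ⟹  sig = (2;(1))
  P={4,5}:  v_{4} + v_{5} = v_{1}  ⟹  sig = (2;(1))
  P={2,4}:  v_{2} + v_{4} = v_{0} + v_{1}  ⟹  sig = (2;(1,1))
  P={2,6}:  v_{2} + v_{6} = 2·v_{3}  ⟹  sig = (2;(2))
  P={0,1,6}:  v_{0} + v_{1} + v_{6} = v_{3}  ⟹  sig = (3;(1))

Signatures (|P|; sorted positive RHS coefficients), sorted:
{ (2;()),  (2;(1)) ×3,  (2;(1,1)),  (2;(2)),  (3;(1)) }


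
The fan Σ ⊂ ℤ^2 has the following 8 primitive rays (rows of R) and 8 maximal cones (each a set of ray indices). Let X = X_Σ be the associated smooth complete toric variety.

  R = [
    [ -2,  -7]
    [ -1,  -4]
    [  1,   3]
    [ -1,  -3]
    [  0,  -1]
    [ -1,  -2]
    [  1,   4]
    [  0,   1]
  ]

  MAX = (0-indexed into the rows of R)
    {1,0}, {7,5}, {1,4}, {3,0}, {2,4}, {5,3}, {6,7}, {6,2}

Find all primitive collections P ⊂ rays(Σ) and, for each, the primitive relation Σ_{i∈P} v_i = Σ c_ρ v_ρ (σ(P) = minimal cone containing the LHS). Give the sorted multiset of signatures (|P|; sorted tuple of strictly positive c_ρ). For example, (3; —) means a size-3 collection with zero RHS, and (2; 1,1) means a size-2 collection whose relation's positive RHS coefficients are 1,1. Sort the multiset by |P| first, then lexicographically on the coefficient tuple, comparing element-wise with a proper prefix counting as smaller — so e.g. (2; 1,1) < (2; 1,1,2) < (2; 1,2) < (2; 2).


20 collections generate NE(X_Σ); each relation:

  {1,6}:  v_{1} + v_{6} = 0 ; sig = (2; —)
  {2,3}:  v_{2} + v_{3} = 0 ; sig = (2; —)
  {4,7}:  v_{4} + v_{7} = 0 ; sig = (2; —)
  {0,2}:  v_{0} + v_{2} = v_{1} ; sig = (2; 1)
  {0,6}:  v_{0} + v_{6} = v_{3} ; sig = (2; 1)
  {1,2}:  v_{1} + v_{2} = v_{4} ; sig = (2; 1)
  {1,3}:  v_{1} + v_{3} = v_{0} ; sig = (2; 1)
  {1,7}:  v_{1} + v_{7} = v_{3} ; sig = (2; 1)
  {2,5}:  v_{2} + v_{5} = v_{7} ; sig = (2; 1)
  {2,7}:  v_{2} + v_{7} = v_{6} ; sig = (2; 1)
  {3,4}:  v_{3} + v_{4} = v_{1} ; sig = (2; 1)
  {3,6}:  v_{3} + v_{6} = v_{7} ; sig = (2; 1)
  {3,7}:  v_{3} + v_{7} = v_{5} ; sig = (2; 1)
  {4,5}:  v_{4} + v_{5} = v_{3} ; sig = (2; 1)
  {4,6}:  v_{4} + v_{6} = v_{2} ; sig = (2; 1)
  {0,4}:  v_{0} + v_{4} = 2·v_{1} ; sig = (2; 2)
  {0,7}:  v_{0} + v_{7} = 2·v_{3} ; sig = (2; 2)
  {1,5}:  v_{1} + v_{5} = 2·v_{3} ; sig = (2; 2)
  {5,6}:  v_{5} + v_{6} = 2·v_{7} ; sig = (2; 2)
  {0,5}:  v_{0} + v_{5} = 3·v_{3} ; sig = (2; 3)

Signatures (|P|; sorted positive RHS coefficients), sorted:
    (2; —)
    (2; —)
    (2; —)
    (2; 1)
    (2; 1)
    (2; 1)
    (2; 1)
    (2; 1)
    (2; 1)
    (2; 1)
    (2; 1)
    (2; 1)
    (2; 1)
    (2; 1)
    (2; 1)
    (2; 2)
    (2; 2)
    (2; 2)
    (2; 2)
    (2; 3)


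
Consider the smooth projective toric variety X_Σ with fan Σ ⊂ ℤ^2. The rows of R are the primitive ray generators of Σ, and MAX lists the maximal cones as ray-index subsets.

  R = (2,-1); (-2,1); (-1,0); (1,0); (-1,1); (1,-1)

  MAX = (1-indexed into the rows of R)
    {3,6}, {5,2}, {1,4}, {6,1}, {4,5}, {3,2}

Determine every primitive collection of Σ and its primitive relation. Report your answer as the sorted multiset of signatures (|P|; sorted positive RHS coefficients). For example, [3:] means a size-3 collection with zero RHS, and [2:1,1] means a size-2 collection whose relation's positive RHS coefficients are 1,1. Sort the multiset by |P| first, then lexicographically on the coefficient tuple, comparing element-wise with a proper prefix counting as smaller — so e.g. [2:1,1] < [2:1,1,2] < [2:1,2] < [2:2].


|primitive collections| = 9. Relations:

  {1,2}:  v_{1} + v_{2} = 0  ⇒ sig = [2:]
  {3,4}:  v_{3} + v_{4} = 0  ⇒ sig = [2:]
  {5,6}:  v_{5} + v_{6} = 0  ⇒ sig = [2:]
  {1,3}:  v_{1} + v_{3} = v_{6}  ⇒ sig = [2:1]
  {1,5}:  v_{1} + v_{5} = v_{4}  ⇒ sig = [2:1]
  {2,4}:  v_{2} + v_{4} = v_{5}  ⇒ sig = [2:1]
  {2,6}:  v_{2} + v_{6} = v_{3}  ⇒ sig = [2:1]
  {3,5}:  v_{3} + v_{5} = v_{2}  ⇒ sig = [2:1]
  {4,6}:  v_{4} + v_{6} = v_{1}  ⇒ sig = [2:1]

so the primitive-relation signature multiset is
[[2:], [2:], [2:], [2:1], [2:1], [2:1], [2:1], [2:1], [2:1]]


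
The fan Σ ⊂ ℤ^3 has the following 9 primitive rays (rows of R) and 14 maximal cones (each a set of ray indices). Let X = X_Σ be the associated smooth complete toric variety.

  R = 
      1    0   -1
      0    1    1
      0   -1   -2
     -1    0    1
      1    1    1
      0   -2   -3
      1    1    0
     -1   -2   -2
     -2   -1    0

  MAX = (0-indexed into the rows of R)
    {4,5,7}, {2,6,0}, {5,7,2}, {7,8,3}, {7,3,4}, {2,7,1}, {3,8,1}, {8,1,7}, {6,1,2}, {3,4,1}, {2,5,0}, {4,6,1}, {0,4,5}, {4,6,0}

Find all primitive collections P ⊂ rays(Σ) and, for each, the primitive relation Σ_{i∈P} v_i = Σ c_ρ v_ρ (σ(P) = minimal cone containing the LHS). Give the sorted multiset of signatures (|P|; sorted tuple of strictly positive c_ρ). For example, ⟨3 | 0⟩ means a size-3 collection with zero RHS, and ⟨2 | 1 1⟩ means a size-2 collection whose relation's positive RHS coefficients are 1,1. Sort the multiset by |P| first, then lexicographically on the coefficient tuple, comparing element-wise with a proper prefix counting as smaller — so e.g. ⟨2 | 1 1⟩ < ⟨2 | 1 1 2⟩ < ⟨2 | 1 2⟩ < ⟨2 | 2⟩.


Minimal non-faces — 17 found among 9 rays, 14 max cones:

  P = {0,3}:  v_{0} + v_{3} = 0  so sig = ⟨2 | 0⟩
  P = {0,1}:  v_{0} + v_{1} = v_{6}  so sig = ⟨2 | 1⟩
  P = {0,7}:  v_{0} + v_{7} = v_{5}  so sig = ⟨2 | 1⟩
  P = {1,5}:  v_{1} + v_{5} = v_{2}  so sig = ⟨2 | 1⟩
  P = {2,4}:  v_{2} + v_{4} = v_{0}  so sig = ⟨2 | 1⟩
  P = {3,5}:  v_{3} + v_{5} = v_{7}  so sig = ⟨2 | 1⟩
  P = {3,6}:  v_{3} + v_{6} = v_{1}  so sig = ⟨2 | 1⟩
  P = {4,8}:  v_{4} + v_{8} = v_{3}  so sig = ⟨2 | 1⟩
  P = {6,7}:  v_{6} + v_{7} = v_{2}  so sig = ⟨2 | 1⟩
  P = {0,8}:  v_{0} + v_{8} = v_{1} + v_{7}  so sig = ⟨2 | 1 1⟩
  P = {2,3}:  v_{2} + v_{3} = v_{1} + v_{7}  so sig = ⟨2 | 1 1⟩
  P = {5,6}:  v_{5} + v_{6} = v_{0} + v_{2}  so sig = ⟨2 | 1 1⟩
  P = {5,8}:  v_{5} + v_{8} = v_{1} + 2·v_{7}  so sig = ⟨2 | 1 2⟩
  P = {6,8}:  v_{6} + v_{8} = 2·v_{1} + v_{7}  so sig = ⟨2 | 1 2⟩
  P = {2,8}:  v_{2} + v_{8} = 2·v_{1} + 2·v_{7}  so sig = ⟨2 | 2 2⟩
  P = {1,4,7}:  v_{1} + v_{4} + v_{7} = 0  so sig = ⟨3 | 0⟩
  P = {1,3,7}:  v_{1} + v_{3} + v_{7} = v_{8}  so sig = ⟨3 | 1⟩

Signatures (|P|; sorted positive RHS coefficients), sorted:
    |P|=2: 15 collections, coeffs (), (1), (1), (1), (1), (1), (1), (1), (1), (1,1), (1,1), (1,1), (1,2), (1,2), (2,2)
    |P|=3: 2 collections, coeffs (), (1)


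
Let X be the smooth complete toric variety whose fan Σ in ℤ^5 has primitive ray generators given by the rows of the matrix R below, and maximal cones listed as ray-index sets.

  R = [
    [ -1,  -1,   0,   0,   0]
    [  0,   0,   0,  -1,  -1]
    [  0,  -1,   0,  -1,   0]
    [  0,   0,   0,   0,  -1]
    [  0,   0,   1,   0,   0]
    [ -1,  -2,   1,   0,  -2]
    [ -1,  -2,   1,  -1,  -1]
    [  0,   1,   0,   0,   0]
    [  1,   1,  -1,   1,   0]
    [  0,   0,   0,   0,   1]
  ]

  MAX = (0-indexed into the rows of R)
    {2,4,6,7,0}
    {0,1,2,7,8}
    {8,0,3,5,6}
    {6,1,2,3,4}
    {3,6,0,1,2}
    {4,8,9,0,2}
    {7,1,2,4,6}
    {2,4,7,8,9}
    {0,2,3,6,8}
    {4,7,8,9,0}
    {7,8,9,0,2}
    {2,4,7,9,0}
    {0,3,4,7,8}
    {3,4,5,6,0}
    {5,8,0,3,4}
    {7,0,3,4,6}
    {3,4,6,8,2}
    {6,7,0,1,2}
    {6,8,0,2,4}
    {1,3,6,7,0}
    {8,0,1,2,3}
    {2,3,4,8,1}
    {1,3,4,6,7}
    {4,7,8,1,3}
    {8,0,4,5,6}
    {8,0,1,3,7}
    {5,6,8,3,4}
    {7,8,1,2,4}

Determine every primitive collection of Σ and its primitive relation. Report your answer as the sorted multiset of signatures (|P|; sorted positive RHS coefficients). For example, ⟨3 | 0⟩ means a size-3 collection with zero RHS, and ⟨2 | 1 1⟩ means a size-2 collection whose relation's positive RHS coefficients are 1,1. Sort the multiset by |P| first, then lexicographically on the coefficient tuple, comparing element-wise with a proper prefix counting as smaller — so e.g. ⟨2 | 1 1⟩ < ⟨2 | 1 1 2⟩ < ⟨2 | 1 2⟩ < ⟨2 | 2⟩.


The 14 primitive collections of Σ (r=10, n=5):

  P={3,9}:  v_{3} + v_{9} = 0  so sig = ⟨2 | 0⟩
  P={1,9}:  v_{1} + v_{9} = v_{2} + v_{7}  so sig = ⟨2 | 1 1⟩
  P={6,9}:  v_{6} + v_{9} = v_{0} + v_{2} + v_{4}  so sig = ⟨2 | 1 1 1⟩
  P={5,9}:  v_{5} + v_{9} = v_{0} + v_{4} + v_{6} + v_{8}  so sig = ⟨2 | 1 1 1 1⟩
  P={5,7}:  v_{5} + v_{7} = v_{0} + 2·v_{3} + v_{4}  so sig = ⟨2 | 1 1 2⟩
  P={1,5}:  v_{1} + v_{5} = 2·v_{3} + v_{6}  so sig = ⟨2 | 1 2⟩
  P={2,5}:  v_{2} + v_{5} = 2·v_{6} + v_{8}  so sig = ⟨2 | 1 2⟩
  P={2,3,7}:  v_{2} + v_{3} + v_{7} = v_{1}  so sig = ⟨3 | 1⟩
  P={6,7,8}:  v_{6} + v_{7} + v_{8} = v_{3}  so sig = ⟨3 | 1⟩
  P={0,1,4}:  v_{0} + v_{1} + v_{4} = v_{6} + v_{7}  so sig = ⟨3 | 1 1⟩
  P={1,6,8}:  v_{1} + v_{6} + v_{8} = v_{2} + 2·v_{3}  so sig = ⟨3 | 1 2⟩
  P={0,2,3,4}:  v_{0} + v_{2} + v_{3} + v_{4} = v_{6}  so sig = ⟨4 | 1⟩
  P={0,2,4,7,8}:  v_{0} + v_{2} + v_{4} + v_{7} + v_{8} = 0  so sig = ⟨5 | 0⟩
  P={0,3,4,6,8}:  v_{0} + v_{3} + v_{4} + v_{6} + v_{8} = v_{5}  so sig = ⟨5 | 1⟩

Sorted signature multiset PRS(X):
    |P|=2: 7 collections, coeffs (), (1,1), (1,1,1), (1,1,1,1), (1,1,2), (1,2), (1,2)
    |P|=3: 4 collections, coeffs (1), (1), (1,1), (1,2)
    |P|=4: 1 collection, coeffs (1)
    |P|=5: 2 collections, coeffs (), (1)


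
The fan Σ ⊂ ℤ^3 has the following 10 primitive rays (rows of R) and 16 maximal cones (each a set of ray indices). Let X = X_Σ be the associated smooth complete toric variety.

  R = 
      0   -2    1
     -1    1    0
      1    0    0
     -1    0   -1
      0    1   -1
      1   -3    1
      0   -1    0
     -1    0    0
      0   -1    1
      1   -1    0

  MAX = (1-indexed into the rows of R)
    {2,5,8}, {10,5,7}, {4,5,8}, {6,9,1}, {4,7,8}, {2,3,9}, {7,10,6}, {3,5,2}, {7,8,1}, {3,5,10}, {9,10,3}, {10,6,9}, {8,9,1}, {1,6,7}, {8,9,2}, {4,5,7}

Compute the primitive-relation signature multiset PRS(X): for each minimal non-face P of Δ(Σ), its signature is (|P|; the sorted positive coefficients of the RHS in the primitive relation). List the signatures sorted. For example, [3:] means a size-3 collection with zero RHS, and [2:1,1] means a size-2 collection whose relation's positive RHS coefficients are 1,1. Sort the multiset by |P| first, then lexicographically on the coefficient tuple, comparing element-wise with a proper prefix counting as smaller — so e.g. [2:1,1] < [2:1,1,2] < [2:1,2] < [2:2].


Primitive collections (22):

  P = {2,10}:  v_{2} + v_{10} = 0 — sig = [2:]
  P = {3,8}:  v_{3} + v_{8} = 0 — sig = [2:]
  P = {5,9}:  v_{5} + v_{9} = 0 — sig = [2:]
  P = {1,5}:  v_{1} + v_{5} = v_{7} — sig = [2:1]
  P = {1,10}:  v_{1} + v_{10} = v_{6} — sig = [2:1]
  P = {2,6}:  v_{2} + v_{6} = v_{1} — sig = [2:1]
  P = {2,7}:  v_{2} + v_{7} = v_{8} — sig = [2:1]
  P = {3,7}:  v_{3} + v_{7} = v_{10} — sig = [2:1]
  P = {7,9}:  v_{7} + v_{9} = v_{1} — sig = [2:1]
  P = {8,10}:  v_{8} + v_{10} = v_{7} — sig = [2:1]
  P = {1,2}:  v_{1} + v_{2} = v_{8} + v_{9} — sig = [2:1,1]
  P = {1,3}:  v_{1} + v_{3} = v_{9} + v_{10} — sig = [2:1,1]
  P = {3,4}:  v_{3} + v_{4} = v_{5} + v_{7} — sig = [2:1,1]
  P = {4,9}:  v_{4} + v_{9} = v_{7} + v_{8} — sig = [2:1,1]
  P = {5,6}:  v_{5} + v_{6} = v_{7} + v_{10} — sig = [2:1,1]
  P = {6,8}:  v_{6} + v_{8} = v_{1} + v_{7} — sig = [2:1,1]
  P = {1,4}:  v_{1} + v_{4} = 2·v_{7} + v_{8} — sig = [2:1,2]
  P = {2,4}:  v_{2} + v_{4} = v_{5} + 2·v_{8} — sig = [2:1,2]
  P = {3,6}:  v_{3} + v_{6} = v_{9} + 2·v_{10} — sig = [2:1,2]
  P = {4,10}:  v_{4} + v_{10} = v_{5} + 2·v_{7} — sig = [2:1,2]
  P = {4,6}:  v_{4} + v_{6} = 3·v_{7} — sig = [2:3]
  P = {5,7,8}:  v_{5} + v_{7} + v_{8} = v_{4} — sig = [3:1]

so the primitive-relation signature multiset is
    [2:]
    [2:]
    [2:]
    [2:1]
    [2:1]
    [2:1]
    [2:1]
    [2:1]
    [2:1]
    [2:1]
    [2:1,1]
    [2:1,1]
    [2:1,1]
    [2:1,1]
    [2:1,1]
    [2:1,1]
    [2:1,2]
    [2:1,2]
    [2:1,2]
    [2:1,2]
    [2:3]
    [3:1]


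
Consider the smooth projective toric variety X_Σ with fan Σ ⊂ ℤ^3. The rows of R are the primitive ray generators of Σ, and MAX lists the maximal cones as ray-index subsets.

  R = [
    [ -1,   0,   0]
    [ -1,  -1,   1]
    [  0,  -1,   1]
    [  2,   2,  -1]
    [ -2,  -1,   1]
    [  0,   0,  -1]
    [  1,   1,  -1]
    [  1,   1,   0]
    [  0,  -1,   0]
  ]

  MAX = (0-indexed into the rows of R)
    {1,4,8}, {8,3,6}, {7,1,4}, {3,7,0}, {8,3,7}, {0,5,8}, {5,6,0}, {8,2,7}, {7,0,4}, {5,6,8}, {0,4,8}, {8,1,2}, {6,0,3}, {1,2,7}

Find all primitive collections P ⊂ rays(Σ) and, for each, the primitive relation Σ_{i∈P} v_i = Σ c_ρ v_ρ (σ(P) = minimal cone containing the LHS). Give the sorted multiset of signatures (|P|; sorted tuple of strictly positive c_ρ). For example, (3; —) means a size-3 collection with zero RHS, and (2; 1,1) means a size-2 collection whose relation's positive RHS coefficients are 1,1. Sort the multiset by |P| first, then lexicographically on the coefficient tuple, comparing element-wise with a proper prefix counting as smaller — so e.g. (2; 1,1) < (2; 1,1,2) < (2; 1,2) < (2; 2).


20 minimal non-faces of Δ(Σ) (on 9 rays):

  P={1,6}:  v_{1} + v_{6} = 0  ⟹  sig = (2; —)
  P={0,1}:  v_{0} + v_{1} = v_{4}  ⟹  sig = (2; 1)
  P={0,2}:  v_{0} + v_{2} = v_{1}  ⟹  sig = (2; 1)
  P={1,3}:  v_{1} + v_{3} = v_{7}  ⟹  sig = (2; 1)
  P={2,5}:  v_{2} + v_{5} = v_{8}  ⟹  sig = (2; 1)
  P={4,6}:  v_{4} + v_{6} = v_{0}  ⟹  sig = (2; 1)
  P={5,7}:  v_{5} + v_{7} = v_{6}  ⟹  sig = (2; 1)
  P={6,7}:  v_{6} + v_{7} = v_{3}  ⟹  sig = (2; 1)
  P={1,5}:  v_{1} + v_{5} = v_{0} + v_{8}  ⟹  sig = (2; 1,1)
  P={2,6}:  v_{2} + v_{6} = v_{7} + v_{8}  ⟹  sig = (2; 1,1)
  P={3,4}:  v_{3} + v_{4} = v_{0} + v_{7}  ⟹  sig = (2; 1,1)
  P={2,3}:  v_{2} + v_{3} = 2·v_{7} + v_{8}  ⟹  sig = (2; 1,2)
  P={4,5}:  v_{4} + v_{5} = 2·v_{0} + v_{8}  ⟹  sig = (2; 1,2)
  P={2,4}:  v_{2} + v_{4} = 2·v_{1}  ⟹  sig = (2; 2)
  P={3,5}:  v_{3} + v_{5} = 2·v_{6}  ⟹  sig = (2; 2)
  P={0,7,8}:  v_{0} + v_{7} + v_{8} = 0  ⟹  sig = (3; —)
  P={0,3,8}:  v_{0} + v_{3} + v_{8} = v_{6}  ⟹  sig = (3; 1)
  P={0,6,8}:  v_{0} + v_{6} + v_{8} = v_{5}  ⟹  sig = (3; 1)
  P={1,7,8}:  v_{1} + v_{7} + v_{8} = v_{2}  ⟹  sig = (3; 1)
  P={4,7,8}:  v_{4} + v_{7} + v_{8} = v_{1}  ⟹  sig = (3; 1)

Hence PRS(X_Σ) =
    (2; —)
    (2; 1)
    (2; 1)
    (2; 1)
    (2; 1)
    (2; 1)
    (2; 1)
    (2; 1)
    (2; 1,1)
    (2; 1,1)
    (2; 1,1)
    (2; 1,2)
    (2; 1,2)
    (2; 2)
    (2; 2)
    (3; —)
    (3; 1)
    (3; 1)
    (3; 1)
    (3; 1)


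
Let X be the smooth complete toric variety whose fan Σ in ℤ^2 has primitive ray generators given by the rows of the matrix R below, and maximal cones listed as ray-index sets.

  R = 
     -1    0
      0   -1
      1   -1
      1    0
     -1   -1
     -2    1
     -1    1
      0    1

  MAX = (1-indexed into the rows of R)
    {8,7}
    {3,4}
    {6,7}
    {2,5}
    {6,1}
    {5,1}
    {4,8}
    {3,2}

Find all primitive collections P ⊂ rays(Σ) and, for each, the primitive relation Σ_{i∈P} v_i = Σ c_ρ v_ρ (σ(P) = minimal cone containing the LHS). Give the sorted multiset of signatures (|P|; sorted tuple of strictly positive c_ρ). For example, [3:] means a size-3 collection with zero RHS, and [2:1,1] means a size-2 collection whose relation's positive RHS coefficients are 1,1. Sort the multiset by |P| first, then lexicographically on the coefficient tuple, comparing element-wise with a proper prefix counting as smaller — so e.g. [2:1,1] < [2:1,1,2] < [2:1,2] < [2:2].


20 minimal non-faces of Δ(Σ) (on 8 rays):

  {1,4}:  v_{1} + v_{4} = 0 — sig = [2:]
  {2,8}:  v_{2} + v_{8} = 0 — sig = [2:]
  {3,7}:  v_{3} + v_{7} = 0 — sig = [2:]
  {1,2}:  v_{1} + v_{2} = v_{5} — sig = [2:1]
  {1,3}:  v_{1} + v_{3} = v_{2} — sig = [2:1]
  {1,7}:  v_{1} + v_{7} = v_{6} — sig = [2:1]
  {1,8}:  v_{1} + v_{8} = v_{7} — sig = [2:1]
  {2,4}:  v_{2} + v_{4} = v_{3} — sig = [2:1]
  {2,7}:  v_{2} + v_{7} = v_{1} — sig = [2:1]
  {3,6}:  v_{3} + v_{6} = v_{1} — sig = [2:1]
  {3,8}:  v_{3} + v_{8} = v_{4} — sig = [2:1]
  {4,5}:  v_{4} + v_{5} = v_{2} — sig = [2:1]
  {4,6}:  v_{4} + v_{6} = v_{7} — sig = [2:1]
  {4,7}:  v_{4} + v_{7} = v_{8} — sig = [2:1]
  {5,8}:  v_{5} + v_{8} = v_{1} — sig = [2:1]
  {2,6}:  v_{2} + v_{6} = 2·v_{1} — sig = [2:2]
  {3,5}:  v_{3} + v_{5} = 2·v_{2} — sig = [2:2]
  {5,7}:  v_{5} + v_{7} = 2·v_{1} — sig = [2:2]
  {6,8}:  v_{6} + v_{8} = 2·v_{7} — sig = [2:2]
  {5,6}:  v_{5} + v_{6} = 3·v_{1} — sig = [2:3]

so the primitive-relation signature multiset is
[[2:], [2:], [2:], [2:1], [2:1], [2:1], [2:1], [2:1], [2:1], [2:1], [2:1], [2:1], [2:1], [2:1], [2:1], [2:2], [2:2], [2:2], [2:2], [2:3]]


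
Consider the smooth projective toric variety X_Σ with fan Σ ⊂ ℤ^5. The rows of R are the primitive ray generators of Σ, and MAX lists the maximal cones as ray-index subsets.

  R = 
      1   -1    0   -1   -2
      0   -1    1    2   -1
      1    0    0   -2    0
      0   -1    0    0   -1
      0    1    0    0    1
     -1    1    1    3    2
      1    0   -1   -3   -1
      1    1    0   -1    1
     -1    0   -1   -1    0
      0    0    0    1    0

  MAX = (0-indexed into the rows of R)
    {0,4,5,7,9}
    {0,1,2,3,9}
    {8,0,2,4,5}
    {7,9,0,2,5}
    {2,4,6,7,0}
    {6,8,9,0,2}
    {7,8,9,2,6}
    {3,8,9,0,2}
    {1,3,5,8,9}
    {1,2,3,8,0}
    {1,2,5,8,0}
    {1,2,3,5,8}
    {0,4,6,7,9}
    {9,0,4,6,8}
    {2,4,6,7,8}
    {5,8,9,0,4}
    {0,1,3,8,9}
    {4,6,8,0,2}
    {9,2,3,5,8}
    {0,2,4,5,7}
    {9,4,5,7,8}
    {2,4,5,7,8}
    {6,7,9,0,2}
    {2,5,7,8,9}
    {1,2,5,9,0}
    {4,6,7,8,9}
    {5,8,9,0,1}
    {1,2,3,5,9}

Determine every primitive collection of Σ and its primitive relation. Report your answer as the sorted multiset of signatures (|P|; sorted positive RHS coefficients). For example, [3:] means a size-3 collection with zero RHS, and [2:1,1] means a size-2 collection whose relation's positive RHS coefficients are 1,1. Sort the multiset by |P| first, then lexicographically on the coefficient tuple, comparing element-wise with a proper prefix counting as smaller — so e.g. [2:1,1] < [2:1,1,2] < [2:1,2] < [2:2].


Primitive collections (12):

  • {3,4}:  v_{3} + v_{4} = 0  ⇒ sig = [2:]
  • {1,6}:  v_{1} + v_{6} = v_{0}  ⇒ sig = [2:1]
  • {5,6}:  v_{5} + v_{6} = v_{4}  ⇒ sig = [2:1]
  • {1,4}:  v_{1} + v_{4} = v_{0} + v_{5}  ⇒ sig = [2:1,1]
  • {3,7}:  v_{3} + v_{7} = v_{2} + v_{9}  ⇒ sig = [2:1,1]
  • {1,7}:  v_{1} + v_{7} = v_{0} + v_{2} + v_{5} + v_{9}  ⇒ sig = [2:1,1,1,1]
  • {3,6}:  v_{3} + v_{6} = v_{0} + v_{2} + v_{8} + v_{9}  ⇒ sig = [2:1,1,1,1]
  • {0,3,5}:  v_{0} + v_{3} + v_{5} = v_{1}  ⇒ sig = [3:1]
  • {0,7,8}:  v_{0} + v_{7} + v_{8} = v_{6}  ⇒ sig = [3:1]
  • {2,4,9}:  v_{2} + v_{4} + v_{9} = v_{7}  ⇒ sig = [3:1]
  • {1,2,8,9}:  v_{1} + v_{2} + v_{8} + v_{9} = v_{3}  ⇒ sig = [4:1]
  • {0,2,5,8,9}:  v_{0} + v_{2} + v_{5} + v_{8} + v_{9} = 0  ⇒ sig = [5:]

Hence PRS(X_Σ) =
    |P|=2: 7 collections, coeffs (), (1), (1), (1,1), (1,1), (1,1,1,1), (1,1,1,1)
    |P|=3: 3 collections, coeffs (1), (1), (1)
    |P|=4: 1 collection, coeffs (1)
    |P|=5: 1 collection, coeffs ()


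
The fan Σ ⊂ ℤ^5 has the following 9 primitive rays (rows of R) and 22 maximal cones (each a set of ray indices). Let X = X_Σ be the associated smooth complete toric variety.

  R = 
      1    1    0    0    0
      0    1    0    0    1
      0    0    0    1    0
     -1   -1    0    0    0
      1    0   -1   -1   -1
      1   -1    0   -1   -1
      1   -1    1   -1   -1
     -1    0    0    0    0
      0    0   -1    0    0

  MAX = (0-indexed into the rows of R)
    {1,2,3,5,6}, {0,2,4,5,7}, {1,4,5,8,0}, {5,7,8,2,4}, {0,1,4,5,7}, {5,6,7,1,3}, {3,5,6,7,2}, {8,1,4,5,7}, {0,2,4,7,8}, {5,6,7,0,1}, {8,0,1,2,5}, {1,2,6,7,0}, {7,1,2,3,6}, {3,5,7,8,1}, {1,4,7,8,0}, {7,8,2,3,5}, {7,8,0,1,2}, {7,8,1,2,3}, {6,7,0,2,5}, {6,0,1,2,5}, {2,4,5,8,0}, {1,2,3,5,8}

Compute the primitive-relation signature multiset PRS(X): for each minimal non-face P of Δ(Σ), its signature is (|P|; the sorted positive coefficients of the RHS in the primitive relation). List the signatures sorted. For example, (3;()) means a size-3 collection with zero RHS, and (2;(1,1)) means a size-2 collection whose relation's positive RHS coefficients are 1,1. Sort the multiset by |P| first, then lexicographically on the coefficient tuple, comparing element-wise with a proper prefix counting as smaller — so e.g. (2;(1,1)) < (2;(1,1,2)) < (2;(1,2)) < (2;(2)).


Primitive collections (7):

  {0,3}:  v_{0} + v_{3} = 0  ⟹  sig = (2;())
  {6,8}:  v_{6} + v_{8} = v_{5}  ⟹  sig = (2;(1))
  {3,4}:  v_{3} + v_{4} = v_{5} + v_{7} + v_{8}  ⟹  sig = (2;(1,1,1))
  {4,6}:  v_{4} + v_{6} = v_{0} + 2·v_{5} + v_{7}  ⟹  sig = (2;(1,1,2))
  {1,2,4}:  v_{1} + v_{2} + v_{4} = v_{0} + v_{8}  ⟹  sig = (3;(1,1))
  {1,2,5,7}:  v_{1} + v_{2} + v_{5} + v_{7} = 0  ⟹  sig = (4;())
  {0,5,7,8}:  v_{0} + v_{5} + v_{7} + v_{8} = v_{4}  ⟹  sig = (4;(1))

so the primitive-relation signature multiset is
    (2;())
    (2;(1))
    (2;(1,1,1))
    (2;(1,1,2))
    (3;(1,1))
    (4;())
    (4;(1))


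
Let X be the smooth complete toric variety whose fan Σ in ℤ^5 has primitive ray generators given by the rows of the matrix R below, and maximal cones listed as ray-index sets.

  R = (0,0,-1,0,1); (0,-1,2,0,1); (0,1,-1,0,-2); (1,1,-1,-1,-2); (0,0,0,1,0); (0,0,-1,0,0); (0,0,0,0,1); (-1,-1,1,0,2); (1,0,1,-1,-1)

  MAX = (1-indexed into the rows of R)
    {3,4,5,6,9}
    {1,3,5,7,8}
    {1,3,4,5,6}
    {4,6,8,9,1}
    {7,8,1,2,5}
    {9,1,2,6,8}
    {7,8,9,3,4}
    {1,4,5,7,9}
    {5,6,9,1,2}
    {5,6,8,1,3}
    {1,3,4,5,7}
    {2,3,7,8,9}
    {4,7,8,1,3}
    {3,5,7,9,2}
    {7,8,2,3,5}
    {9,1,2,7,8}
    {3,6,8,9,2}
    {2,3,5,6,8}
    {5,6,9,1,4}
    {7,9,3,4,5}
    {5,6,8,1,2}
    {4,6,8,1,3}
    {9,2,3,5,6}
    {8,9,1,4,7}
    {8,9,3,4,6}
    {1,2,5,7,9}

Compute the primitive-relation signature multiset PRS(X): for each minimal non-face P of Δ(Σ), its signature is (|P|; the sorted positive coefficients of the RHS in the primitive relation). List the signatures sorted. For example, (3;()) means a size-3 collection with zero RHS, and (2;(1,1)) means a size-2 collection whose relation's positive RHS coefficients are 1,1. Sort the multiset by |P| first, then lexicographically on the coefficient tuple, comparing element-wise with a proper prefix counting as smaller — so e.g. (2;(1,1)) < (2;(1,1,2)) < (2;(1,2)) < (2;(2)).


Primitive collections (6):

  • {2,4}:  v_{2} + v_{4} = v_{9}  ⟹  sig = (2;(1))
  • {6,7}:  v_{6} + v_{7} = v_{1}  ⟹  sig = (2;(1))
  • {1,2,3}:  v_{1} + v_{2} + v_{3} = 0  ⟹  sig = (3;())
  • {4,5,8}:  v_{4} + v_{5} + v_{8} = 0  ⟹  sig = (3;())
  • {1,3,9}:  v_{1} + v_{3} + v_{9} = v_{4}  ⟹  sig = (3;(1))
  • {5,8,9}:  v_{5} + v_{8} + v_{9} = v_{2}  ⟹  sig = (3;(1))

Hence PRS(X_Σ) =
{ (2;(1)) ×2,  (3;()) ×2,  (3;(1)) ×2 }


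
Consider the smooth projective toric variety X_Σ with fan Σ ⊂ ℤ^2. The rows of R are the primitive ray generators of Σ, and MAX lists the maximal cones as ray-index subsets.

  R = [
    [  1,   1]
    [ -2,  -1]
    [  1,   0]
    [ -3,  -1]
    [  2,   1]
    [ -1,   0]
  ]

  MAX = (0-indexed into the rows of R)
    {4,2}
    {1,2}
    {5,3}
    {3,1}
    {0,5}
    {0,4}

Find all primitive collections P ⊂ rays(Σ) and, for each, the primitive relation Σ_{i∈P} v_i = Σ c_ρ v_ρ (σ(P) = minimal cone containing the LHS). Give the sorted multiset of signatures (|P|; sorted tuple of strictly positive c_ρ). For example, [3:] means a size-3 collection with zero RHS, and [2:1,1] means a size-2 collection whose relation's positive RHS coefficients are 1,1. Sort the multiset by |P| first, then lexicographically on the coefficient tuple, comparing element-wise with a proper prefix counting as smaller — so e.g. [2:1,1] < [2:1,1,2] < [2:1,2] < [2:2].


Minimal non-faces — 9 found among 6 rays, 6 max cones:

  P={1,4}:  v_{1} + v_{4} = 0 — sig = [2:]
  P={2,5}:  v_{2} + v_{5} = 0 — sig = [2:]
  P={0,1}:  v_{0} + v_{1} = v_{5} — sig = [2:1]
  P={0,2}:  v_{0} + v_{2} = v_{4} — sig = [2:1]
  P={1,5}:  v_{1} + v_{5} = v_{3} — sig = [2:1]
  P={2,3}:  v_{2} + v_{3} = v_{1} — sig = [2:1]
  P={3,4}:  v_{3} + v_{4} = v_{5} — sig = [2:1]
  P={4,5}:  v_{4} + v_{5} = v_{0} — sig = [2:1]
  P={0,3}:  v_{0} + v_{3} = 2·v_{5} — sig = [2:2]

Signatures (|P|; sorted positive RHS coefficients), sorted:
    |P|=2: 9 collections, coeffs (), (), (1), (1), (1), (1), (1), (1), (2)


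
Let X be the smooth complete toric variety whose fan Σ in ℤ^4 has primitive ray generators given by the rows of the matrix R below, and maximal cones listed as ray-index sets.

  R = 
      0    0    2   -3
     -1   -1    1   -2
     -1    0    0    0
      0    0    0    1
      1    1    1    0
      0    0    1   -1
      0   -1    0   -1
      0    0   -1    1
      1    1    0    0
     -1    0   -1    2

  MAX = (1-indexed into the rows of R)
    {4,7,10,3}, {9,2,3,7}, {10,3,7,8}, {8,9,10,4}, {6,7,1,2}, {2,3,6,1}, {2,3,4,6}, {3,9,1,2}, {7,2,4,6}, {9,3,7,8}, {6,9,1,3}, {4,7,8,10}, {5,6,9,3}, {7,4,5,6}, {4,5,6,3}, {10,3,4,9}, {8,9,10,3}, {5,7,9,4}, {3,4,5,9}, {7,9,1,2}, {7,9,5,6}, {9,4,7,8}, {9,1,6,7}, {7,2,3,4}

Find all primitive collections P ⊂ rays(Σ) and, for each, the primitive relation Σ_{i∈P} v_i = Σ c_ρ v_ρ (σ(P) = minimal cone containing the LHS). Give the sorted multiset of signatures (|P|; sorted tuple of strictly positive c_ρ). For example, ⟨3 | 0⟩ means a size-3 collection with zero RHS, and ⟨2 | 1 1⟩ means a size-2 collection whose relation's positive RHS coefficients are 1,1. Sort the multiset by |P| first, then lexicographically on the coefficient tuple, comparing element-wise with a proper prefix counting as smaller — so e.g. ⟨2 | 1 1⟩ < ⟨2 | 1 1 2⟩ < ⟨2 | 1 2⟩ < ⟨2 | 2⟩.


|primitive collections| = 20. Relations:

  P={6,8}:  v_{6} + v_{8} = 0  →  sig = ⟨2 | 0⟩
  P={1,8}:  v_{1} + v_{8} = v_{2} + v_{9}  →  sig = ⟨2 | 1 1⟩
  P={1,10}:  v_{1} + v_{10} = v_{3} + v_{6}  →  sig = ⟨2 | 1 1⟩
  P={2,8}:  v_{2} + v_{8} = v_{3} + v_{7}  →  sig = ⟨2 | 1 1⟩
  P={5,8}:  v_{5} + v_{8} = v_{4} + v_{9}  →  sig = ⟨2 | 1 1⟩
  P={6,10}:  v_{6} + v_{10} = v_{3} + v_{4}  →  sig = ⟨2 | 1 1⟩
  P={2,10}:  v_{2} + v_{10} = 2·v_{3} + v_{4} + v_{7}  →  sig = ⟨2 | 1 1 2⟩
  P={5,10}:  v_{5} + v_{10} = v_{3} + 2·v_{4} + v_{9}  →  sig = ⟨2 | 1 1 2⟩
  P={1,5}:  v_{1} + v_{5} = 3·v_{6} + v_{9}  →  sig = ⟨2 | 1 3⟩
  P={1,4}:  v_{1} + v_{4} = 2·v_{6}  →  sig = ⟨2 | 2⟩
  P={2,5}:  v_{2} + v_{5} = 2·v_{6}  →  sig = ⟨2 | 2⟩
  P={2,4,9}:  v_{2} + v_{4} + v_{9} = v_{6}  →  sig = ⟨3 | 1⟩
  P={2,6,9}:  v_{2} + v_{6} + v_{9} = v_{1}  →  sig = ⟨3 | 1⟩
  P={3,4,8}:  v_{3} + v_{4} + v_{8} = v_{10}  →  sig = ⟨3 | 1⟩
  P={3,5,7}:  v_{3} + v_{5} + v_{7} = v_{6}  →  sig = ⟨3 | 1⟩
  P={3,6,7}:  v_{3} + v_{6} + v_{7} = v_{2}  →  sig = ⟨3 | 1⟩
  P={4,6,9}:  v_{4} + v_{6} + v_{9} = v_{5}  →  sig = ⟨3 | 1⟩
  P={7,9,10}:  v_{7} + v_{9} + v_{10} = v_{8}  →  sig = ⟨3 | 1⟩
  P={1,3,7}:  v_{1} + v_{3} + v_{7} = 2·v_{2} + v_{9}  →  sig = ⟨3 | 1 2⟩
  P={3,4,7,9}:  v_{3} + v_{4} + v_{7} + v_{9} = 0  →  sig = ⟨4 | 0⟩

Sorted signature multiset PRS(X):
    ⟨2 | 0⟩
    ⟨2 | 1 1⟩
    ⟨2 | 1 1⟩
    ⟨2 | 1 1⟩
    ⟨2 | 1 1⟩
    ⟨2 | 1 1⟩
    ⟨2 | 1 1 2⟩
    ⟨2 | 1 1 2⟩
    ⟨2 | 1 3⟩
    ⟨2 | 2⟩
    ⟨2 | 2⟩
    ⟨3 | 1⟩
    ⟨3 | 1⟩
    ⟨3 | 1⟩
    ⟨3 | 1⟩
    ⟨3 | 1⟩
    ⟨3 | 1⟩
    ⟨3 | 1⟩
    ⟨3 | 1 2⟩
    ⟨4 | 0⟩


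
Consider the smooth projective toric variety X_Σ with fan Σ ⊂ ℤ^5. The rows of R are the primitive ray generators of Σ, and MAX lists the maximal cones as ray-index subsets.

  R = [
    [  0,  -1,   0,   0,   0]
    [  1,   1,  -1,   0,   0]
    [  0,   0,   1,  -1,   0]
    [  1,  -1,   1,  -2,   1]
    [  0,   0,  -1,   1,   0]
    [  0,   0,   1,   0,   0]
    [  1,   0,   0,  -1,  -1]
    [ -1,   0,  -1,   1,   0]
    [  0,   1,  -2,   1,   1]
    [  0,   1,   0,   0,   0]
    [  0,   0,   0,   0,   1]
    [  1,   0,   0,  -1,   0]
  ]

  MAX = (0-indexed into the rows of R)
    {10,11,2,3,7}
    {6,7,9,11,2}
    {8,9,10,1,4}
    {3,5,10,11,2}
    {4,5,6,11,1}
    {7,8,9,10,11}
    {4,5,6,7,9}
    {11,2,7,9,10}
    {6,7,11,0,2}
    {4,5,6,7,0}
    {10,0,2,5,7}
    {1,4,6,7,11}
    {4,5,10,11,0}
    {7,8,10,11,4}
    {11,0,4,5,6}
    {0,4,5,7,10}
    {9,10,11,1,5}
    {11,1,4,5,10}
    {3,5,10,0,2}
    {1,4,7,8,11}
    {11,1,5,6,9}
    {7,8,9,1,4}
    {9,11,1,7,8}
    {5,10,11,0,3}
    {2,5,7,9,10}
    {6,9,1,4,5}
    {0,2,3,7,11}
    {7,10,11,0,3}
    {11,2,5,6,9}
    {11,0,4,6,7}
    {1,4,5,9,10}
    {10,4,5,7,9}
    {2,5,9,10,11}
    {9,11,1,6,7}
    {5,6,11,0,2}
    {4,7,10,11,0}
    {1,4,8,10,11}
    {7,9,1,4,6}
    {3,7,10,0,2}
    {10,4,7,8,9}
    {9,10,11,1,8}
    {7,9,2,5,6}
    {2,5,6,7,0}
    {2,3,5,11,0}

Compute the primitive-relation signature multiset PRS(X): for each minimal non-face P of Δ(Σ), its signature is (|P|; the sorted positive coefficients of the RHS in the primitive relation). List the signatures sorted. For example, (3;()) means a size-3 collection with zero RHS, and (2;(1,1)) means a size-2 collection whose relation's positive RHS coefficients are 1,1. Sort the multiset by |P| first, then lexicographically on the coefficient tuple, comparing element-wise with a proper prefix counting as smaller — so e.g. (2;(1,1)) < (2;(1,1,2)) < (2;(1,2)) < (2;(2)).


Δ(Σ) — 12 vertices, 20 min non-faces:

  {0,9}:  v_{0} + v_{9} = 0 — sig = (2;())
  {2,4}:  v_{2} + v_{4} = 0 — sig = (2;())
  {6,10}:  v_{6} + v_{10} = v_{11} — sig = (2;(1))
  {0,1}:  v_{0} + v_{1} = v_{4} + v_{11} — sig = (2;(1,1))
  {1,2}:  v_{1} + v_{2} = v_{9} + v_{11} — sig = (2;(1,1))
  {3,4}:  v_{3} + v_{4} = v_{0} + v_{10} + v_{11} — sig = (2;(1,1,1))
  {3,9}:  v_{3} + v_{9} = v_{2} + v_{10} + v_{11} — sig = (2;(1,1,1))
  {5,8}:  v_{5} + v_{8} = v_{4} + v_{9} + v_{10} — sig = (2;(1,1,1))
  {6,8}:  v_{6} + v_{8} = v_{1} + v_{7} + v_{11} — sig = (2;(1,1,1))
  {0,8}:  v_{0} + v_{8} = v_{4} + v_{7} + v_{10} + v_{11} — sig = (2;(1,1,1,1))
  {2,8}:  v_{2} + v_{8} = v_{7} + v_{9} + v_{10} + v_{11} — sig = (2;(1,1,1,1))
  {3,6}:  v_{3} + v_{6} = v_{0} + v_{2} + 2·v_{11} — sig = (2;(1,1,2))
  {1,3}:  v_{1} + v_{3} = v_{10} + 2·v_{11} — sig = (2;(1,2))
  {3,8}:  v_{3} + v_{8} = v_{7} + 2·v_{10} + 2·v_{11} — sig = (2;(1,2,2))
  {5,7,11}:  v_{5} + v_{7} + v_{11} = 0 — sig = (3;())
  {1,7,10}:  v_{1} + v_{7} + v_{10} = v_{8} — sig = (3;(1))
  {4,9,11}:  v_{4} + v_{9} + v_{11} = v_{1} — sig = (3;(1))
  {1,5,7}:  v_{1} + v_{5} + v_{7} = v_{4} + v_{9} — sig = (3;(1,1))
  {3,5,7}:  v_{3} + v_{5} + v_{7} = v_{0} + v_{2} + v_{10} — sig = (3;(1,1,1))
  {0,2,10,11}:  v_{0} + v_{2} + v_{10} + v_{11} = v_{3} — sig = (4;(1))

Sorted signature multiset PRS(X):
    (2;())
    (2;())
    (2;(1))
    (2;(1,1))
    (2;(1,1))
    (2;(1,1,1))
    (2;(1,1,1))
    (2;(1,1,1))
    (2;(1,1,1))
    (2;(1,1,1,1))
    (2;(1,1,1,1))
    (2;(1,1,2))
    (2;(1,2))
    (2;(1,2,2))
    (3;())
    (3;(1))
    (3;(1))
    (3;(1,1))
    (3;(1,1,1))
    (4;(1))


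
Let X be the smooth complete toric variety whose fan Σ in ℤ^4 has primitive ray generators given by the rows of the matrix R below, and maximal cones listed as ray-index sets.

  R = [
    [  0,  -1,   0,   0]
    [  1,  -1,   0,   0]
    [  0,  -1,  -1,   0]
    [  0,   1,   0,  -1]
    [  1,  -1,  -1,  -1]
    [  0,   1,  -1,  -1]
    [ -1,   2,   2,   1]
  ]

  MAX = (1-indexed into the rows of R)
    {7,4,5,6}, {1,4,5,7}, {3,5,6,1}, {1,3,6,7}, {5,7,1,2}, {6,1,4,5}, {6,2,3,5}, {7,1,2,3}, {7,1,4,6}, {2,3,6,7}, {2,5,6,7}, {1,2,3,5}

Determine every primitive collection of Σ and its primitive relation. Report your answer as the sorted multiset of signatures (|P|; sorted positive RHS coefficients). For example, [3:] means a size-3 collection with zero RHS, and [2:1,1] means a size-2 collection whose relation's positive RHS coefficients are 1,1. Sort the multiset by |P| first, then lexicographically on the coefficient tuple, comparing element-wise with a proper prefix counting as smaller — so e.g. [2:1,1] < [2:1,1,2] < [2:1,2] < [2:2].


|primitive collections| = 5. Relations:

  • {3,4}:  v_{3} + v_{4} = v_{1} + v_{6} — sig = [2:1,1]
  • {2,4}:  v_{2} + v_{4} = 2·v_{5} + v_{7} — sig = [2:1,2]
  • {3,5,7}:  v_{3} + v_{5} + v_{7} = 0 — sig = [3:]
  • {1,2,6}:  v_{1} + v_{2} + v_{6} = v_{5} — sig = [3:1]
  • {1,5,6,7}:  v_{1} + v_{5} + v_{6} + v_{7} = v_{4} — sig = [4:1]

Sorted signature multiset PRS(X):
    [2:1,1]
    [2:1,2]
    [3:]
    [3:1]
    [4:1]


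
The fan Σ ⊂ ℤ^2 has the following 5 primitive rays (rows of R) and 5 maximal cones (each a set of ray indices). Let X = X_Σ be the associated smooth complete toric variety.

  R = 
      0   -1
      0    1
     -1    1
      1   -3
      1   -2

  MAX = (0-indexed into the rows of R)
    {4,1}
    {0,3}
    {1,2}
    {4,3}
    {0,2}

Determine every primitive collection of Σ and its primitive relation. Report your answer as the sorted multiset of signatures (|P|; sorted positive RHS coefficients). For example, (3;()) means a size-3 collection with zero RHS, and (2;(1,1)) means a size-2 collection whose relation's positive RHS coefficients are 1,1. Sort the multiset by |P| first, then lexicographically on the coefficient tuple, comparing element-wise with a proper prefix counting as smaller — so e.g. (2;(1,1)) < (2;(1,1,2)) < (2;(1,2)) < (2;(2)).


Δ(Σ) — 5 vertices, 5 min non-faces:

  P={0,1}:  v_{0} + v_{1} = 0  ⟹  sig = (2;())
  P={0,4}:  v_{0} + v_{4} = v_{3}  ⟹  sig = (2;(1))
  P={1,3}:  v_{1} + v_{3} = v_{4}  ⟹  sig = (2;(1))
  P={2,4}:  v_{2} + v_{4} = v_{0}  ⟹  sig = (2;(1))
  P={2,3}:  v_{2} + v_{3} = 2·v_{0}  ⟹  sig = (2;(2))

Sorted signature multiset PRS(X):
[(2;()), (2;(1)), (2;(1)), (2;(1)), (2;(2))]
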